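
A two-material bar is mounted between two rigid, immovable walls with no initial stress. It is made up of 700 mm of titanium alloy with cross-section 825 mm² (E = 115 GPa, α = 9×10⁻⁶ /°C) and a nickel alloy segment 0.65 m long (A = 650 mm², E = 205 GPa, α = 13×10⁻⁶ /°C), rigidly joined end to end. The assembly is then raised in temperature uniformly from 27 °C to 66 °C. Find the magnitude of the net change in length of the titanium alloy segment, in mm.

|ΔL| ≈ 0.101 mm

If the supports were absent, the total length change would be Σ αᵢΔT Lᵢ = 9×10⁻⁶×39×700 + 13×10⁻⁶×39×650 = 0.5752 mm.
The rigid supports impose zero overall length change; the single axial force P common to all segments must satisfy P Σ Lᵢ/(AᵢEᵢ) = δ_free.
Σ Lᵢ/(AᵢEᵢ) = 700/(825×115×10³) + 650/(650×205×10³) = 1.226×10⁻⁵ mm/N.
So P = 0.5752 / 1.226×10⁻⁵ = 46.94 kN, compressive.
For the titanium alloy segment, free thermal change = 9×10⁻⁶×39×700 = 0.2457 mm and elastic change from P = 46940×700/(825×115×10³) = 0.3463 mm; these oppose, so the net change is 0.101 mm (segment shortens).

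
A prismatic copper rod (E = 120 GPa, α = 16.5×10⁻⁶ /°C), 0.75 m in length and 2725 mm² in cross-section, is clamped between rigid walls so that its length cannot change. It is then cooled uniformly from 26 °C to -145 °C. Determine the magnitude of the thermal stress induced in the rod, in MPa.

The supports are rigid, so the total axial strain is zero. The restrained thermal strain is ε = αΔT = 16.5×10⁻⁶ × 171 = 2821.5×10⁻⁶.
σ = EαΔT = 120×10³ × 16.5×10⁻⁶ × 171 = 338.6 MPa (tensile; the rod is trying to contract).

σ ≈ 339 MPa (tensile)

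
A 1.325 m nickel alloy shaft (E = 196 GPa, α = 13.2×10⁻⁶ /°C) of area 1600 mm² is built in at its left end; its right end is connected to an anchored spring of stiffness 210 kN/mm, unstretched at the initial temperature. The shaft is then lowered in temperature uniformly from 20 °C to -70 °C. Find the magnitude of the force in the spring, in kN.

The unrestrained thermal change is αΔT L = 13.2×10⁻⁶ × 90 × 1325 = 1.574 mm.
With a force P in the spring, the elastic change of the shaft is PL/(AE) and that of the spring is P/k; compatibility requires their sum to equal δ_free.
P [ L/(AE) + 1/k ] = δ_free → P [ 1325/(1600×196×10³) + 1/(210×10³) ] = 1.574.
P = 1.574 / 8.987×10⁻⁶ = 175200 N.

P ≈ 175 kN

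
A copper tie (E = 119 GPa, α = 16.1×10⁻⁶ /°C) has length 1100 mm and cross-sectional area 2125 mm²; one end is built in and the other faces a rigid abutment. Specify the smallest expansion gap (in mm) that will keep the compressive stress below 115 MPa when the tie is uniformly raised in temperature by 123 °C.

Free expansion if unrestrained: δ_free = αΔT L = 16.1×10⁻⁶ × 123 × 1100 = 2.178 mm.
At the allowable stress the elastic shortening the wall may impose is σL/E = 115 × 1100 / (119×10³) = 1.063 mm.
The gap must absorb the remainder: g_min = 2.178 − 1.063 = 1.115 mm.

g ≈ 1.12 mm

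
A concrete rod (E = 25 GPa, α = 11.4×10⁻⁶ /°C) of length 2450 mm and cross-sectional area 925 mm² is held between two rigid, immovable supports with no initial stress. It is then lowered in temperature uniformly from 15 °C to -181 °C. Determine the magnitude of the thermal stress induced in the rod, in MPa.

Because both ends are immovable the net strain is zero, and the suppressed thermal strain is αΔT = 11.4×10⁻⁶ × 196 = 2234.4×10⁻⁶.
σ = EαΔT = 25×10³ × 11.4×10⁻⁶ × 196 = 55.86 MPa (tensile; the rod is trying to contract).

σ ≈ 55.9 MPa (tensile)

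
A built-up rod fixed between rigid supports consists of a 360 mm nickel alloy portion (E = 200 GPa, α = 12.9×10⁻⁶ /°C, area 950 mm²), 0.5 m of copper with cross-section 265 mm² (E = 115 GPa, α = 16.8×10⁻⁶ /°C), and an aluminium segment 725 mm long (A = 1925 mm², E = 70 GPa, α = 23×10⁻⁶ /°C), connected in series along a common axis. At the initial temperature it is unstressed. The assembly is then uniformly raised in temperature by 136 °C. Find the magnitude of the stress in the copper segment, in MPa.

σ ≈ 644 MPa (compressive)

With the walls removed the bar would change length by δ_free = Σ αᵢΔT Lᵢ = 12.9×10⁻⁶×136×360 + 16.8×10⁻⁶×136×500 + 23×10⁻⁶×136×725 = 4.042 mm.
The walls prevent any net length change, so an axial force P (same in every segment) develops. Compatibility: P · Σ Lᵢ/(AᵢEᵢ) = δ_free.
Σ Lᵢ/(AᵢEᵢ) = 360/(950×200×10³) + 500/(265×115×10³) + 725/(1925×70×10³) = 2.368×10⁻⁵ mm/N.
So P = 4.042 / 2.368×10⁻⁵ = 170.7 kN, compressive.
σ_{copper} = P / A = 170700 / 265 = 644 MPa.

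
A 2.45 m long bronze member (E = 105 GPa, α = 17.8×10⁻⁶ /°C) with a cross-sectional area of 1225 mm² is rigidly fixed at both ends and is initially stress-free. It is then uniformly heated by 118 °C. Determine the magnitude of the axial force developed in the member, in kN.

With zero net strain, σ = E·αΔT = 105 GPa × 17.8×10⁻⁶ × 118 = 220.5 MPa.
Then P = σA = 220.5 × 1225 mm² = 270.2 kN, compressive.

P ≈ 270 kN (compressive)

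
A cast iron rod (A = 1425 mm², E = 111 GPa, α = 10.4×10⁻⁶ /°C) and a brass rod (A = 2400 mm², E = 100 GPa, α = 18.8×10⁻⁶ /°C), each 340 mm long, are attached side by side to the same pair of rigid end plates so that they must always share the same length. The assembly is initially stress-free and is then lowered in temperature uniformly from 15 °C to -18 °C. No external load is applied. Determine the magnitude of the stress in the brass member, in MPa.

σ ≈ 11 MPa (tensile)

The brass has the larger α, so on cooling it would change length more than the cast iron if both were free. The rigid plates force a common final length, so the brass is put into tension and the cast iron into compression, with equal and opposite forces P (no external load).
Compatibility of the two members (thermal + elastic change equal): (α₁ − α₂)ΔT = P·[1/(A₁E₁) + 1/(A₂E₂)].
|α₁ − α₂|·ΔT = 8.4×10⁻⁶ × 33 = 0.0002772.
1/(A₁E₁) + 1/(A₂E₂) = 1/(1425×111×10³) + 1/(2400×100×10³) = 1.049×10⁻⁸ N⁻¹.
P = 0.0002772 / 1.049×10⁻⁸ = 26430 N = 26.43 kN.
σ_{brass} = P/A₂ = 26430/2400 = 11.01 MPa, tensile.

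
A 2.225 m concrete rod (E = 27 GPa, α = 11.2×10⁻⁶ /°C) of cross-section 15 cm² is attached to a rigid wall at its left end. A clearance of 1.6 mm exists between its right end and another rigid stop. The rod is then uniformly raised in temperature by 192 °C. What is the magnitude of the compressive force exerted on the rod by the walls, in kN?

P ≈ 58 kN

Free thermal elongation = αΔT L = 11.2×10⁻⁶ × 192 × 2225 = 4.785 mm.
The gap closes (δ_free > 1.6 mm) and the wall then resists a further 4.785 − 1.6 = 3.185 mm of expansion.
So σ = E(δ_free − g)/L = 27×10³ × 3.185/2225 = 38.65 MPa.
P = σA = 38.65 × 1500 = 57.97 kN.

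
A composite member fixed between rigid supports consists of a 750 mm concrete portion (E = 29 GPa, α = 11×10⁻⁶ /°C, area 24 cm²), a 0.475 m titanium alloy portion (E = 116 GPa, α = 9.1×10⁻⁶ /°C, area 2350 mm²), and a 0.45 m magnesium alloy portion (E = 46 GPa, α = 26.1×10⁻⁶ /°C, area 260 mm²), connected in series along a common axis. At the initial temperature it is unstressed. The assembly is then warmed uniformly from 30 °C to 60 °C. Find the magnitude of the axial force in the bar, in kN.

With the walls removed the bar would change length by δ_free = Σ αᵢΔT Lᵢ = 11×10⁻⁶×30×750 + 9.1×10⁻⁶×30×475 + 26.1×10⁻⁶×30×450 = 0.7295 mm.
The rigid supports impose zero overall length change; the single axial force P common to all segments must satisfy P Σ Lᵢ/(AᵢEᵢ) = δ_free.
Σ Lᵢ/(AᵢEᵢ) = 750/(2400×29×10³) + 475/(2350×116×10³) + 450/(260×46×10³) = 5.014×10⁻⁵ mm/N.
Hence P = δ_free / Σ(L/AE) = 0.7295/5.014×10⁻⁵ = 14.55 kN (compressive).

P ≈ 14.5 kN (compressive)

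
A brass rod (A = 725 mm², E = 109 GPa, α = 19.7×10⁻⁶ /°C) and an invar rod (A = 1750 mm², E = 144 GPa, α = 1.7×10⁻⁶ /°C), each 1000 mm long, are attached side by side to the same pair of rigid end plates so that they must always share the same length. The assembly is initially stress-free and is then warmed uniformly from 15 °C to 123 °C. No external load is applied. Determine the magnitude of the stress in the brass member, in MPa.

The brass has the larger α, so on heating it would change length more than the invar if both were free. The rigid plates force a common final length, so the brass is put into compression and the invar into tension, with equal and opposite forces P (no external load).
Equating the net (thermal + elastic) strains gives |α₁ − α₂|·ΔT = P·[1/(A₁E₁) + 1/(A₂E₂)].
|α₁ − α₂|·ΔT = 18×10⁻⁶ × 108 = 0.001944.
1/(A₁E₁) + 1/(A₂E₂) = 1/(725×109×10³) + 1/(1750×144×10³) = 1.662×10⁻⁸ N⁻¹.
P = 0.001944 / 1.662×10⁻⁸ = 117000 N = 117 kN.
σ_{brass} = P/A₁ = 117000/725 = 161.3 MPa, compressive.

σ ≈ 161 MPa (compressive)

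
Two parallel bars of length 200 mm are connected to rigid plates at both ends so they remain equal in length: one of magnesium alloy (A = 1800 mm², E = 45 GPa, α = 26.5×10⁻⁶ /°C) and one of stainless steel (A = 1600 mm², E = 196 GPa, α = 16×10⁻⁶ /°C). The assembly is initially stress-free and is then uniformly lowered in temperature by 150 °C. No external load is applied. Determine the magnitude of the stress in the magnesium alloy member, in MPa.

Both members must finish at the same length. With the larger α, the magnesium alloy tends to over-contract; the plates restrain it, putting the magnesium alloy in tension and the stainless steel in compression. With no external load the two internal forces are equal and opposite, magnitude P.
Setting the final lengths equal and cancelling L: (α₁ − α₂)ΔT = P/(A₁E₁) + P/(A₂E₂).
|α₁ − α₂|·ΔT = 10.5×10⁻⁶ × 150 = 0.001575.
1/(A₁E₁) + 1/(A₂E₂) = 1/(1800×45×10³) + 1/(1600×196×10³) = 1.553×10⁻⁸ N⁻¹.
So P = 0.001575 / 1.553×10⁻⁸ = 101.4 kN.
σ_{magnesium alloy} = P/A₁ = 101400/1800 = 56.33 MPa, tensile.

σ ≈ 56.3 MPa (tensile)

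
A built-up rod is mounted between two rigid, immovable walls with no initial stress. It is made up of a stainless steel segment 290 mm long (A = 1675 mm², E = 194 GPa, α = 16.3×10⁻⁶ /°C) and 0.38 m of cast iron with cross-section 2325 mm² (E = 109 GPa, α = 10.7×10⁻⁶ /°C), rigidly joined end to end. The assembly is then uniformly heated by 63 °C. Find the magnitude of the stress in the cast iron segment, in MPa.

Free thermal expansion of the whole bar: Σ αᵢΔT Lᵢ = 16.3×10⁻⁶×63×290 + 10.7×10⁻⁶×63×380 = 0.554 mm.
The rigid supports impose zero overall length change; the single axial force P common to all segments must satisfy P Σ Lᵢ/(AᵢEᵢ) = δ_free.
The series flexibility is Σ Lᵢ/(AᵢEᵢ) = 290/(1675×194×10³) + 380/(2325×109×10³) = 2.392×10⁻⁶ mm/N.
P = 0.554 / 2.392×10⁻⁶ = 231600 N = 231.6 kN, compressive.
σ_{cast iron} = P / A = 231600 / 2325 = 99.61 MPa.

σ ≈ 99.6 MPa (compressive)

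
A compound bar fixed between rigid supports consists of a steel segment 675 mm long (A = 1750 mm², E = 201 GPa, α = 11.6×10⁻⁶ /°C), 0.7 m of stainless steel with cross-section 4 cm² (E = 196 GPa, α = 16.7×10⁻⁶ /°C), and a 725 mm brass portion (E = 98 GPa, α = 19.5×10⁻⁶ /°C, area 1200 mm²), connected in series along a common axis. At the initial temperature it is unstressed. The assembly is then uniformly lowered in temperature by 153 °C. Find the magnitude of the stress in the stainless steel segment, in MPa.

σ ≈ 757 MPa (tensile)

If the supports were absent, the total length change would be Σ αᵢΔT Lᵢ = 11.6×10⁻⁶×153×675 + 16.7×10⁻⁶×153×700 + 19.5×10⁻⁶×153×725 = 5.15 mm.
The walls prevent any net length change, so an axial force P (same in every segment) develops. Compatibility: P · Σ Lᵢ/(AᵢEᵢ) = δ_free.
The series flexibility is Σ Lᵢ/(AᵢEᵢ) = 675/(1750×201×10³) + 700/(400×196×10³) + 725/(1200×98×10³) = 1.701×10⁻⁵ mm/N.
So P = 5.15 / 1.701×10⁻⁵ = 302.7 kN, tensile.
σ_{stainless steel} = P / A = 302700 / 400 = 756.7 MPa.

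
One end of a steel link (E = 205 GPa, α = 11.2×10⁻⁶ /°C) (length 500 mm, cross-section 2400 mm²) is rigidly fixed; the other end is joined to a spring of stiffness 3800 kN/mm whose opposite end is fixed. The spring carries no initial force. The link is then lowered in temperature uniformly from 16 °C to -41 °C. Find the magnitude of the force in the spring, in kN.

The unrestrained thermal change is αΔT L = 11.2×10⁻⁶ × 57 × 500 = 0.3192 mm.
With a force P in the spring, the elastic change of the link is PL/(AE) and that of the spring is P/k; compatibility requires their sum to equal δ_free.
So P = δ_free / [L/(AE) + 1/k] = 0.3192 / [ 500/(2400×205×10³) + 1/(3800×10³) ].
P = 0.3192 / 1.279×10⁻⁶ = 249500 N.

P ≈ 249 kN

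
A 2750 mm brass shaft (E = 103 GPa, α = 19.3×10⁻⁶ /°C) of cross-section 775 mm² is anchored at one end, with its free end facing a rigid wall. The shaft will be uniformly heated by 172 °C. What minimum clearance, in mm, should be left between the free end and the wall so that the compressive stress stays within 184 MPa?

Free expansion if unrestrained: δ_free = αΔT L = 19.3×10⁻⁶ × 172 × 2750 = 9.129 mm.
A stress of 184 MPa corresponds to the wall pushing the shaft back by σL/E = 184×2750/(103×10³) = 4.913 mm.
So the gap has to take up the difference, g_min = δ_free − σL/E = 9.129 − 4.913 = 4.216 mm.

g ≈ 4.22 mm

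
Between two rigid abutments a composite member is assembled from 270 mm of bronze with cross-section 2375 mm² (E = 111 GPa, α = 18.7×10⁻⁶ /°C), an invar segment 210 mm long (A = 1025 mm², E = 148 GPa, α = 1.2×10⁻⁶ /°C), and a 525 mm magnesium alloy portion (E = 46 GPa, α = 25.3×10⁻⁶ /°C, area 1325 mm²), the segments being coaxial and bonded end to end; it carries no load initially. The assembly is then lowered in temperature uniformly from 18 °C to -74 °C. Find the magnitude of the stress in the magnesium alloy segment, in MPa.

σ ≈ 117 MPa (tensile)

Free thermal contraction of the whole bar: Σ αᵢΔT Lᵢ = 18.7×10⁻⁶×92×270 + 1.2×10⁻⁶×92×210 + 25.3×10⁻⁶×92×525 = 1.71 mm.
The rigid supports impose zero overall length change; the single axial force P common to all segments must satisfy P Σ Lᵢ/(AᵢEᵢ) = δ_free.
Σ Lᵢ/(AᵢEᵢ) = 270/(2375×111×10³) + 210/(1025×148×10³) + 525/(1325×46×10³) = 1.102×10⁻⁵ mm/N.
P = 1.71 / 1.102×10⁻⁵ = 155100 N = 155.1 kN, tensile.
σ_{magnesium alloy} = P / A = 155100 / 1325 = 117.1 MPa.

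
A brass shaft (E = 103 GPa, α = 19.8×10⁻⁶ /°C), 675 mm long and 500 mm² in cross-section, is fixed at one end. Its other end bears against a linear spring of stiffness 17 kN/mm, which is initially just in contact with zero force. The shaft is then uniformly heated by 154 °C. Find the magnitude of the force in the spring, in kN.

Free thermal expansion: δ_free = αΔT L = 19.8×10⁻⁶ × 154 × 675 = 2.058 mm.
Let P be the compressive force at the spring. The shaft shortens elastically by PL/(AE) and the spring compresses by P/k; together these equal δ_free.
So P = δ_free / [L/(AE) + 1/k] = 2.058 / [ 675/(500×103×10³) + 1/(17×10³) ].
P = 2.058 / 7.193×10⁻⁵ = 28610 N.

P ≈ 28.6 kN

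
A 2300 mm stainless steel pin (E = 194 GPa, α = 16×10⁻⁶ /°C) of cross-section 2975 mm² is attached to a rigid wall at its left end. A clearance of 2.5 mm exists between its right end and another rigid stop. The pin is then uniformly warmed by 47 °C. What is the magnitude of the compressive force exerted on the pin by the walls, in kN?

P ≈ 0 kN

Unrestrained expansion: δ_free = αΔT L = 16×10⁻⁶ × 47 × 2300 = 1.73 mm.
Since δ_free = 1.73 mm is less than the 2.5 mm gap, the pin never touches the wall. No axial force develops.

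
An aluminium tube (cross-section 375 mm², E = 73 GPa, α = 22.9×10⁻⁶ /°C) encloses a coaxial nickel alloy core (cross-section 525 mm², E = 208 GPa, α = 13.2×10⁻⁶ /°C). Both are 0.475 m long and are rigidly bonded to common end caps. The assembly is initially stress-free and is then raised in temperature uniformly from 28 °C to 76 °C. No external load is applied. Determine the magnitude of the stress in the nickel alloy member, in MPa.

Both members must finish at the same length. With the larger α, the aluminium tends to over-expand; the plates restrain it, putting the aluminium in compression and the nickel alloy in tension. With no external load the two internal forces are equal and opposite, magnitude P.
Setting the final lengths equal and cancelling L: (α₁ − α₂)ΔT = P/(A₁E₁) + P/(A₂E₂).
|α₁ − α₂|·ΔT = 9.7×10⁻⁶ × 48 = 0.0004656.
1/(A₁E₁) + 1/(A₂E₂) = 1/(375×73×10³) + 1/(525×208×10³) = 4.569×10⁻⁸ N⁻¹.
P = 0.0004656 / 4.569×10⁻⁸ = 10190 N = 10.19 kN.
σ_{nickel alloy} = P/A₂ = 10190/525 = 19.41 MPa, tensile.

σ ≈ 19.4 MPa (tensile)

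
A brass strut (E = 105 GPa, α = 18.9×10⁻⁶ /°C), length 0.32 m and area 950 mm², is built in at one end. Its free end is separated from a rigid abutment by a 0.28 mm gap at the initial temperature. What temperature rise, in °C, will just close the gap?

The gap closes when αΔT L = 0.28 mm, since the strut is still unstressed at that instant.
So ΔT = g/(αL) = 0.28/(18.9×10⁻⁶ × 320) = 46.3 °C.

ΔT ≈ 46.3 °C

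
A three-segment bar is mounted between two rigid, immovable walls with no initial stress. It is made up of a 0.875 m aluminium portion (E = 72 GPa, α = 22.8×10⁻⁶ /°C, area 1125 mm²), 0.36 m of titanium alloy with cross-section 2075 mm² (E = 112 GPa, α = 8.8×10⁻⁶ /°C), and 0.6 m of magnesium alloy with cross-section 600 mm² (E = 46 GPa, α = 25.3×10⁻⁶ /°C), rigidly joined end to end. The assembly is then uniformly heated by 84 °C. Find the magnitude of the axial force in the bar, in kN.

With the walls removed the bar would change length by δ_free = Σ αᵢΔT Lᵢ = 22.8×10⁻⁶×84×875 + 8.8×10⁻⁶×84×360 + 25.3×10⁻⁶×84×600 = 3.217 mm.
The walls prevent any net length change, so an axial force P (same in every segment) develops. Compatibility: P · Σ Lᵢ/(AᵢEᵢ) = δ_free.
Σ Lᵢ/(AᵢEᵢ) = 875/(1125×72×10³) + 360/(2075×112×10³) + 600/(600×46×10³) = 3.409×10⁻⁵ mm/N.
Hence P = δ_free / Σ(L/AE) = 3.217/3.409×10⁻⁵ = 94.37 kN (compressive).

P ≈ 94.4 kN (compressive)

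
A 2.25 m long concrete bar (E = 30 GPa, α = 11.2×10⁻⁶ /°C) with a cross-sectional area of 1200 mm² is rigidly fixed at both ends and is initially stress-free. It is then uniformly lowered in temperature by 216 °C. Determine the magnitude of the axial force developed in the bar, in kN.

The ends cannot move, so σ = EαΔT = 30×10³ × 11.2×10⁻⁶ × 216 = 72.58 MPa.
Then P = σA = 72.58 × 1200 mm² = 87.09 kN, tensile.

P ≈ 87.1 kN (tensile)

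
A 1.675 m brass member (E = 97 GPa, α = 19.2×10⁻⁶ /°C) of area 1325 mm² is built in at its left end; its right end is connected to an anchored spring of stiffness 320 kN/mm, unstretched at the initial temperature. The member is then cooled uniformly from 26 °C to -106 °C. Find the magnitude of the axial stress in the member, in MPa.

Free thermal contraction: δ_free = αΔT L = 19.2×10⁻⁶ × 132 × 1675 = 4.245 mm.
Let P be the tensile force in the spring. The member extends elastically by PL/(AE) and the spring stretches by P/k; together these equal δ_free.
P [ L/(AE) + 1/k ] = δ_free → P [ 1675/(1325×97×10³) + 1/(320×10³) ] = 4.245.
P = 4.245 / 1.616×10⁻⁵ = 262700 N.
σ = P/A = 262700/1325 = 198.3 MPa.

σ ≈ 198 MPa (tensile)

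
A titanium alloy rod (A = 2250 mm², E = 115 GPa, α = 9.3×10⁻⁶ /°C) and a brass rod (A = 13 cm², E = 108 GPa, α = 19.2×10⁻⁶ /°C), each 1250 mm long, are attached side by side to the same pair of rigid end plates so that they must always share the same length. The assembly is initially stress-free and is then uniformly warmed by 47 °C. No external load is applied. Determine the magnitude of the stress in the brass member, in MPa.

σ ≈ 32.6 MPa (compressive)

Both members must finish at the same length. With the larger α, the brass tends to over-expand; the plates restrain it, putting the brass in compression and the titanium alloy in tension. With no external load the two internal forces are equal and opposite, magnitude P.
Setting the final lengths equal and cancelling L: (α₁ − α₂)ΔT = P/(A₁E₁) + P/(A₂E₂).
|α₁ − α₂|·ΔT = 9.9×10⁻⁶ × 47 = 0.0004653.
1/(A₁E₁) + 1/(A₂E₂) = 1/(2250×115×10³) + 1/(1300×108×10³) = 1.099×10⁻⁸ N⁻¹.
So P = 0.0004653 / 1.099×10⁻⁸ = 42.35 kN.
σ_{brass} = P/A₂ = 42350/1300 = 32.58 MPa, compressive.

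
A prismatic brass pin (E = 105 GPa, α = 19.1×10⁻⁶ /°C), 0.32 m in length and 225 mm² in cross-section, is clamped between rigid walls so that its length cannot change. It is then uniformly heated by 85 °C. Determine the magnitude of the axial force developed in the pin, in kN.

Full restraint means ε = 0, so the stress is σ = EαΔT = 105×10³ × 19.1×10⁻⁶ × 85 = 170.5 MPa.
Then P = σA = 170.5 × 225 mm² = 38.36 kN, compressive.

P ≈ 38.4 kN (compressive)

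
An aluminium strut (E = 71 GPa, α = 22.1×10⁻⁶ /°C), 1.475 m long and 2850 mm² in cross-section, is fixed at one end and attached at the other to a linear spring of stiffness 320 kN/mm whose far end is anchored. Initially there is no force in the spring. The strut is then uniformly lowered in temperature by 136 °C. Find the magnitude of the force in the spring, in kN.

P ≈ 426 kN

If the spring were absent the strut would shorten by αΔT L = 22.1×10⁻⁶ × 136 × 1475 = 4.433 mm.
With a force P in the spring, the elastic change of the strut is PL/(AE) and that of the spring is P/k; compatibility requires their sum to equal δ_free.
So P = δ_free / [L/(AE) + 1/k] = 4.433 / [ 1475/(2850×71×10³) + 1/(320×10³) ].
P = 4.433 / 1.041×10⁻⁵ = 425700 N.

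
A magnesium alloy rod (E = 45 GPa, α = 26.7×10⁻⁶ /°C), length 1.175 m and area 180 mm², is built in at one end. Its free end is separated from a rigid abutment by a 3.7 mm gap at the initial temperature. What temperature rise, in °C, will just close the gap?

ΔT ≈ 118 °C

Contact occurs when the free expansion equals the gap: αΔT L = 3.7 mm.
ΔT = 3.7 / (26.7×10⁻⁶ × 1175) = 117.9 °C.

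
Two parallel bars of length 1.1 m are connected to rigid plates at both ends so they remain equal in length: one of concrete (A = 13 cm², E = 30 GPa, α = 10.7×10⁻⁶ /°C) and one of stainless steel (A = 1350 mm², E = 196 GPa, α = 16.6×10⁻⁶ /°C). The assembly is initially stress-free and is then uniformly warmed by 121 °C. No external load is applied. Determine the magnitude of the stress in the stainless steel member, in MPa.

The stainless steel has the larger α, so on heating it would change length more than the concrete if both were free. The rigid plates force a common final length, so the stainless steel is put into compression and the concrete into tension, with equal and opposite forces P (no external load).
Setting the final lengths equal and cancelling L: (α₁ − α₂)ΔT = P/(A₁E₁) + P/(A₂E₂).
|α₁ − α₂|·ΔT = 5.9×10⁻⁶ × 121 = 0.0007139.
1/(A₁E₁) + 1/(A₂E₂) = 1/(1300×30×10³) + 1/(1350×196×10³) = 2.942×10⁻⁸ N⁻¹.
So P = 0.0007139 / 2.942×10⁻⁸ = 24.27 kN.
σ_{stainless steel} = P/A₂ = 24270/1350 = 17.97 MPa, compressive.

σ ≈ 18 MPa (compressive)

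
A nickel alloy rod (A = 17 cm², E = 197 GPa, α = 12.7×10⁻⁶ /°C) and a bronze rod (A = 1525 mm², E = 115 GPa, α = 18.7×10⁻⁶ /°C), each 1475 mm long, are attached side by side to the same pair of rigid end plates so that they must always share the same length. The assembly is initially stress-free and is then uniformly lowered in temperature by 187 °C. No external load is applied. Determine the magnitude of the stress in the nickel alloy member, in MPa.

σ ≈ 76 MPa (compressive)

Both members must finish at the same length. With the larger α, the bronze tends to over-contract; the plates restrain it, putting the bronze in tension and the nickel alloy in compression. With no external load the two internal forces are equal and opposite, magnitude P.
Setting the final lengths equal and cancelling L: (α₁ − α₂)ΔT = P/(A₁E₁) + P/(A₂E₂).
|α₁ − α₂|·ΔT = 6×10⁻⁶ × 187 = 0.001122.
1/(A₁E₁) + 1/(A₂E₂) = 1/(1700×197×10³) + 1/(1525×115×10³) = 8.688×10⁻⁹ N⁻¹.
P = 0.001122 / 8.688×10⁻⁹ = 129100 N = 129.1 kN.
σ_{nickel alloy} = P/A₁ = 129100/1700 = 75.97 MPa, compressive.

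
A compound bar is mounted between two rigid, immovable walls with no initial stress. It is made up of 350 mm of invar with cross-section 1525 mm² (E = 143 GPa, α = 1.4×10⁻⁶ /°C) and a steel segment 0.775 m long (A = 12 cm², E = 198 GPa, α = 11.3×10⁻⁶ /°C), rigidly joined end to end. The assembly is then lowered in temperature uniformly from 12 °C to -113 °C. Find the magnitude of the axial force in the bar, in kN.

P ≈ 238 kN (tensile)

Free thermal contraction of the whole bar: Σ αᵢΔT Lᵢ = 1.4×10⁻⁶×125×350 + 11.3×10⁻⁶×125×775 = 1.156 mm.
Since the ends are fixed, an axial force P builds up, equal in every segment, with P · Σ Lᵢ/(AᵢEᵢ) = δ_free.
Σ Lᵢ/(AᵢEᵢ) = 350/(1525×143×10³) + 775/(1200×198×10³) = 4.867×10⁻⁶ mm/N.
P = 1.156 / 4.867×10⁻⁶ = 237500 N = 237.5 kN, tensile.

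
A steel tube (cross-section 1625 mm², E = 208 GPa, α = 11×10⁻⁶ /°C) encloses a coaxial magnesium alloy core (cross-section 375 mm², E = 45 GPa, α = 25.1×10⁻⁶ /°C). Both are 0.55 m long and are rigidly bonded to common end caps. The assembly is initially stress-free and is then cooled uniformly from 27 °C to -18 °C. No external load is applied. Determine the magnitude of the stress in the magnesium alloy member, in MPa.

Equilibrium of a rigid end plate with no external load gives equal and opposite internal forces ±P in the two members. Since α_{magnesium alloy} > α_{steel}, cooling drives the magnesium alloy into tension and the steel into compression.
Compatibility of the two members (thermal + elastic change equal): (α₁ − α₂)ΔT = P·[1/(A₁E₁) + 1/(A₂E₂)].
|α₁ − α₂|·ΔT = 14.1×10⁻⁶ × 45 = 0.0006345.
1/(A₁E₁) + 1/(A₂E₂) = 1/(1625×208×10³) + 1/(375×45×10³) = 6.222×10⁻⁸ N⁻¹.
P = 0.0006345 / 6.222×10⁻⁸ = 10200 N = 10.2 kN.
σ_{magnesium alloy} = P/A₂ = 10200/375 = 27.19 MPa, tensile.

σ ≈ 27.2 MPa (tensile)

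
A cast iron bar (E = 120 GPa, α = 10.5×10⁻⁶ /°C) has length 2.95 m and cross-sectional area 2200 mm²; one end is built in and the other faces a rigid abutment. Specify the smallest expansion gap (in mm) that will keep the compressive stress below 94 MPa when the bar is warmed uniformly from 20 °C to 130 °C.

g ≈ 1.1 mm

Free expansion if unrestrained: δ_free = αΔT L = 10.5×10⁻⁶ × 110 × 2950 = 3.407 mm.
At the allowable stress the elastic shortening the wall may impose is σL/E = 94 × 2950 / (120×10³) = 2.311 mm.
The gap must absorb the remainder: g_min = 3.407 − 2.311 = 1.096 mm.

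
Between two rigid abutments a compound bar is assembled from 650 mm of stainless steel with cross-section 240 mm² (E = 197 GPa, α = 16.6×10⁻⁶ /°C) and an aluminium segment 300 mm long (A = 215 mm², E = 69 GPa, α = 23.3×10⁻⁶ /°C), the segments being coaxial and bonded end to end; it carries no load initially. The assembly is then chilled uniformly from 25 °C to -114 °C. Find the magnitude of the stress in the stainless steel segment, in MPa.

σ ≈ 303 MPa (tensile)

With the walls removed the bar would change length by δ_free = Σ αᵢΔT Lᵢ = 16.6×10⁻⁶×139×650 + 23.3×10⁻⁶×139×300 = 2.471 mm.
Since the ends are fixed, an axial force P builds up, equal in every segment, with P · Σ Lᵢ/(AᵢEᵢ) = δ_free.
The series flexibility is Σ Lᵢ/(AᵢEᵢ) = 650/(240×197×10³) + 300/(215×69×10³) = 3.397×10⁻⁵ mm/N.
So P = 2.471 / 3.397×10⁻⁵ = 72.75 kN, tensile.
σ_{stainless steel} = P / A = 72750 / 240 = 303.1 MPa.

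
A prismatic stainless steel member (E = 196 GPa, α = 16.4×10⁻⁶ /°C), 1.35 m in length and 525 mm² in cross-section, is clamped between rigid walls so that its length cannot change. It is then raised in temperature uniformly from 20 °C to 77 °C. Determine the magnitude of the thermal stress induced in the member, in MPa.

Because both ends are immovable the net strain is zero, and the suppressed thermal strain is αΔT = 16.4×10⁻⁶ × 57 = 934.8×10⁻⁶.
The stress required to suppress this strain is σ = Eε = 196×10³ × 934.8×10⁻⁶ = 183.2 MPa, compressive since the member is trying to expand.

σ ≈ 183 MPa (compressive)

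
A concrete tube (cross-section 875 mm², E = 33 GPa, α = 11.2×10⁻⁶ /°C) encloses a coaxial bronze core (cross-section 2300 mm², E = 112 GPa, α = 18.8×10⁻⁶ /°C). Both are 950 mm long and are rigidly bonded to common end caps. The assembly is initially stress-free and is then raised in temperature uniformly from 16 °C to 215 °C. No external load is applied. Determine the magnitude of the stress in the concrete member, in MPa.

Equilibrium of a rigid end plate with no external load gives equal and opposite internal forces ±P in the two members. Since α_{bronze} > α_{concrete}, heating drives the bronze into compression and the concrete into tension.
Equating the net (thermal + elastic) strains gives |α₁ − α₂|·ΔT = P·[1/(A₁E₁) + 1/(A₂E₂)].
|α₁ − α₂|·ΔT = 7.6×10⁻⁶ × 199 = 0.001512.
1/(A₁E₁) + 1/(A₂E₂) = 1/(875×33×10³) + 1/(2300×112×10³) = 3.851×10⁻⁸ N⁻¹.
So P = 0.001512 / 3.851×10⁻⁸ = 39.27 kN.
σ_{concrete} = P/A₁ = 39270/875 = 44.88 MPa, tensile.

σ ≈ 44.9 MPa (tensile)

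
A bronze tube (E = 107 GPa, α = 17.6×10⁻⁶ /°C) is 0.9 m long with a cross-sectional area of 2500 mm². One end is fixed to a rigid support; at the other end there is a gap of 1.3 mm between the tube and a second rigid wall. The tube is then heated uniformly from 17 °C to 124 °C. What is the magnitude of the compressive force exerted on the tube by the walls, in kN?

Free thermal elongation = αΔT L = 17.6×10⁻⁶ × 107 × 900 = 1.695 mm.
This exceeds the 1.3 mm gap, so the wall pushes back. The portion of expansion that must be recovered elastically is δ_free − gap = 1.695 − 1.3 = 0.3949 mm.
That suppressed elongation corresponds to σ = E·Δ/L = 107×10³ × 0.3949/900 = 46.95 MPa.
P = σA = 46.95 × 2500 = 117.4 kN.

P ≈ 117 kN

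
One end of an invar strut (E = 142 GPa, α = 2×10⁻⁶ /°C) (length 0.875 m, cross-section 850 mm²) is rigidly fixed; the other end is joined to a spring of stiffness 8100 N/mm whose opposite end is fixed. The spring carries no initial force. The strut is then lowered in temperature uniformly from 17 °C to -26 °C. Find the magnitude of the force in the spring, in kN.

Free thermal contraction: δ_free = αΔT L = 2×10⁻⁶ × 43 × 875 = 0.07525 mm.
Let P be the tensile force in the spring. The strut extends elastically by PL/(AE) and the spring stretches by P/k; together these equal δ_free.
P [ L/(AE) + 1/k ] = δ_free → P [ 875/(850×142×10³) + 1/(8100) ] = 0.07525.
P = 0.07525 / 0.0001307 = 575.7 N.

P ≈ 0.576 kN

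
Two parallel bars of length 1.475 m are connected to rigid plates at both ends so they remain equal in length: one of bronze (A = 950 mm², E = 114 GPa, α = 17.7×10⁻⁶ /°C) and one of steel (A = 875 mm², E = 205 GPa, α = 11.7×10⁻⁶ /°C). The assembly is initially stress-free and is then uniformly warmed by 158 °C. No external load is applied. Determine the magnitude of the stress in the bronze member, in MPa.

σ ≈ 67.4 MPa (compressive)

The bronze has the larger α, so on heating it would change length more than the steel if both were free. The rigid plates force a common final length, so the bronze is put into compression and the steel into tension, with equal and opposite forces P (no external load).
Equating the net (thermal + elastic) strains gives |α₁ − α₂|·ΔT = P·[1/(A₁E₁) + 1/(A₂E₂)].
|α₁ − α₂|·ΔT = 6×10⁻⁶ × 158 = 0.000948.
1/(A₁E₁) + 1/(A₂E₂) = 1/(950×114×10³) + 1/(875×205×10³) = 1.481×10⁻⁸ N⁻¹.
So P = 0.000948 / 1.481×10⁻⁸ = 64.02 kN.
σ_{bronze} = P/A₁ = 64020/950 = 67.39 MPa, compressive.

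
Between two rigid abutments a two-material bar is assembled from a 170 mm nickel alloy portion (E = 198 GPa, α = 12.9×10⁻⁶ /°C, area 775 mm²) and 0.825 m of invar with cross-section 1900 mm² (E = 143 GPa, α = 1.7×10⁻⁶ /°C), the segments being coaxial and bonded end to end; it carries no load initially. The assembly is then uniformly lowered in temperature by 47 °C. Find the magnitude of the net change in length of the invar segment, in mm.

|ΔL| ≈ 0.0579 mm

Free thermal contraction of the whole bar: Σ αᵢΔT Lᵢ = 12.9×10⁻⁶×47×170 + 1.7×10⁻⁶×47×825 = 0.169 mm.
Since the ends are fixed, an axial force P builds up, equal in every segment, with P · Σ Lᵢ/(AᵢEᵢ) = δ_free.
Σ Lᵢ/(AᵢEᵢ) = 170/(775×198×10³) + 825/(1900×143×10³) = 4.144×10⁻⁶ mm/N.
So P = 0.169 / 4.144×10⁻⁶ = 40.78 kN, tensile.
For the invar segment, free thermal change = 1.7×10⁻⁶×47×825 = 0.06592 mm and elastic change from P = 40780×825/(1900×143×10³) = 0.1238 mm; these oppose, so the net change is 0.0579 mm (segment lengthens).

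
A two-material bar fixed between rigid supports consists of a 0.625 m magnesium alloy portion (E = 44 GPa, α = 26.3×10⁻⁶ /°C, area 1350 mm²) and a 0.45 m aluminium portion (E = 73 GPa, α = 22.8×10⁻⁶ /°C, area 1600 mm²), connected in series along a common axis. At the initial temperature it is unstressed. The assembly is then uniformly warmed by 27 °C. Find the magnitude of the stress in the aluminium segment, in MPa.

If the supports were absent, the total length change would be Σ αᵢΔT Lᵢ = 26.3×10⁻⁶×27×625 + 22.8×10⁻⁶×27×450 = 0.7208 mm.
The walls prevent any net length change, so an axial force P (same in every segment) develops. Compatibility: P · Σ Lᵢ/(AᵢEᵢ) = δ_free.
The series flexibility is Σ Lᵢ/(AᵢEᵢ) = 625/(1350×44×10³) + 450/(1600×73×10³) = 1.437×10⁻⁵ mm/N.
So P = 0.7208 / 1.437×10⁻⁵ = 50.15 kN, compressive.
σ_{aluminium} = P / A = 50150 / 1600 = 31.34 MPa.

σ ≈ 31.3 MPa (compressive)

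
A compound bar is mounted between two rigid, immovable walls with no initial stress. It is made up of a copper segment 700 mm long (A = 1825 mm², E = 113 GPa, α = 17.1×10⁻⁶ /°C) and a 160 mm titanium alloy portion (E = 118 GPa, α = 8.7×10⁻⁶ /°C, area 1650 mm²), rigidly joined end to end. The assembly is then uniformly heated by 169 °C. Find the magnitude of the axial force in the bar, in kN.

P ≈ 536 kN (compressive)

Free thermal expansion of the whole bar: Σ αᵢΔT Lᵢ = 17.1×10⁻⁶×169×700 + 8.7×10⁻⁶×169×160 = 2.258 mm.
The rigid supports impose zero overall length change; the single axial force P common to all segments must satisfy P Σ Lᵢ/(AᵢEᵢ) = δ_free.
Σ Lᵢ/(AᵢEᵢ) = 700/(1825×113×10³) + 160/(1650×118×10³) = 4.216×10⁻⁶ mm/N.
P = 2.258 / 4.216×10⁻⁶ = 535600 N = 535.6 kN, compressive.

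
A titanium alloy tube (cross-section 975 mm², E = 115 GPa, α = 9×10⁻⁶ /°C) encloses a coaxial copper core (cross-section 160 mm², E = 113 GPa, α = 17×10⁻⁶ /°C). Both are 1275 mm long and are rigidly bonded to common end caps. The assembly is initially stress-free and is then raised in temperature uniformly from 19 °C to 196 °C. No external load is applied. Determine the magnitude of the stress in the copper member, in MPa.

Equilibrium of a rigid end plate with no external load gives equal and opposite internal forces ±P in the two members. Since α_{copper} > α_{titanium alloy}, heating drives the copper into compression and the titanium alloy into tension.
Setting the final lengths equal and cancelling L: (α₁ − α₂)ΔT = P/(A₁E₁) + P/(A₂E₂).
|α₁ − α₂|·ΔT = 8×10⁻⁶ × 177 = 0.001416.
1/(A₁E₁) + 1/(A₂E₂) = 1/(975×115×10³) + 1/(160×113×10³) = 6.423×10⁻⁸ N⁻¹.
P = 0.001416 / 6.423×10⁻⁸ = 22050 N = 22.05 kN.
σ_{copper} = P/A₂ = 22050/160 = 137.8 MPa, compressive.

σ ≈ 138 MPa (compressive)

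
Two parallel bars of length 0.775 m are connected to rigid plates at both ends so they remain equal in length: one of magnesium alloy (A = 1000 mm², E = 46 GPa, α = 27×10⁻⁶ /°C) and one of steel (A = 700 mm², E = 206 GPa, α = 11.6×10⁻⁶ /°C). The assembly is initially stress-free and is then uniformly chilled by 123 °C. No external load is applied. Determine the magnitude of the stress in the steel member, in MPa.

σ ≈ 94.4 MPa (compressive)

The magnesium alloy has the larger α, so on cooling it would change length more than the steel if both were free. The rigid plates force a common final length, so the magnesium alloy is put into tension and the steel into compression, with equal and opposite forces P (no external load).
Compatibility of the two members (thermal + elastic change equal): (α₁ − α₂)ΔT = P·[1/(A₁E₁) + 1/(A₂E₂)].
|α₁ − α₂|·ΔT = 15.4×10⁻⁶ × 123 = 0.001894.
1/(A₁E₁) + 1/(A₂E₂) = 1/(1000×46×10³) + 1/(700×206×10³) = 2.867×10⁻⁸ N⁻¹.
P = 0.001894 / 2.867×10⁻⁸ = 66060 N = 66.06 kN.
σ_{steel} = P/A₂ = 66060/700 = 94.37 MPa, compressive.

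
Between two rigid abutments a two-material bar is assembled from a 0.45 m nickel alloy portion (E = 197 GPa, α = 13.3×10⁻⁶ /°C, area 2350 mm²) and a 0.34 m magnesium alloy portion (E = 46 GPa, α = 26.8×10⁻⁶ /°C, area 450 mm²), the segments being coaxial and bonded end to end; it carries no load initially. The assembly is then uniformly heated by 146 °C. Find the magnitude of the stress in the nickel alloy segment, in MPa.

σ ≈ 53.9 MPa (compressive)

If the supports were absent, the total length change would be Σ αᵢΔT Lᵢ = 13.3×10⁻⁶×146×450 + 26.8×10⁻⁶×146×340 = 2.204 mm.
The rigid supports impose zero overall length change; the single axial force P common to all segments must satisfy P Σ Lᵢ/(AᵢEᵢ) = δ_free.
The series flexibility is Σ Lᵢ/(AᵢEᵢ) = 450/(2350×197×10³) + 340/(450×46×10³) = 1.74×10⁻⁵ mm/N.
P = 2.204 / 1.74×10⁻⁵ = 126700 N = 126.7 kN, compressive.
σ_{nickel alloy} = P / A = 126700 / 2350 = 53.91 MPa.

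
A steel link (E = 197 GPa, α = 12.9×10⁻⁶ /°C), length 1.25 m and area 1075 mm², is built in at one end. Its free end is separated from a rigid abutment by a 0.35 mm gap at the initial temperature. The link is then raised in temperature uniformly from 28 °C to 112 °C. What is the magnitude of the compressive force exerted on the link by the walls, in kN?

P ≈ 170 kN

If the wall were absent the link would grow by αΔT L = 12.9×10⁻⁶ × 84 × 1250 = 1.355 mm.
The gap closes (δ_free > 0.35 mm) and the wall then resists a further 1.355 − 0.35 = 1.005 mm of expansion.
So σ = E(δ_free − g)/L = 197×10³ × 1.005/1250 = 158.3 MPa.
Force on the wall = σA = 158.3 × 1075 mm² = 170.2 kN.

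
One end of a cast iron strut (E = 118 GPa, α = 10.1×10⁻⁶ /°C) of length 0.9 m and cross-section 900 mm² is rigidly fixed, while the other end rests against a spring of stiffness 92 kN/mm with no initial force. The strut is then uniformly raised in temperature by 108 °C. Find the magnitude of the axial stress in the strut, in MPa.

The unrestrained thermal change is αΔT L = 10.1×10⁻⁶ × 108 × 900 = 0.9817 mm.
Let P be the compressive force at the spring. The strut shortens elastically by PL/(AE) and the spring compresses by P/k; together these equal δ_free.
P [ L/(AE) + 1/k ] = δ_free → P [ 900/(900×118×10³) + 1/(92×10³) ] = 0.9817.
P = 0.9817 / 1.934×10⁻⁵ = 50750 N.
σ = P/A = 50750/900 = 56.39 MPa.

σ ≈ 56.4 MPa (compressive)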